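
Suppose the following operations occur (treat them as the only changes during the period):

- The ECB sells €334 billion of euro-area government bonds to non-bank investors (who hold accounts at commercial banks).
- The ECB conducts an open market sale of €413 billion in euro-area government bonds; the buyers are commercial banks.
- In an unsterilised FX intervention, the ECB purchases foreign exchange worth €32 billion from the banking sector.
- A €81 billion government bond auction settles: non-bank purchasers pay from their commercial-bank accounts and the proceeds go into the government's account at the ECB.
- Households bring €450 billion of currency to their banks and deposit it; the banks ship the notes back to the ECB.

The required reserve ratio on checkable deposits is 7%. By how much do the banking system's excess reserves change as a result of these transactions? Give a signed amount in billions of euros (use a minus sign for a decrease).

Asset sale (to non-banks) €334 billion: reserves −€334B, deposits −€334B.
OMO sale (to banks) €413 billion: reserves −€413B, deposits 0.
FX purchase €32 billion: reserves +€32B, deposits 0.
Government account inflow €81 billion: reserves −€81B, deposits −€81B.
Currency deposit €450 billion: reserves +€450B, deposits +€450B.
Totals: Δreserves = −€346B, Δdeposits = +€35B.
Δrequired reserves = 7% × +€35B = +€2.45B.
Δexcess reserves = Δreserves − Δrequired = −€346B − (+€2.45B) = -€348.45 billion.

-€348.45 billion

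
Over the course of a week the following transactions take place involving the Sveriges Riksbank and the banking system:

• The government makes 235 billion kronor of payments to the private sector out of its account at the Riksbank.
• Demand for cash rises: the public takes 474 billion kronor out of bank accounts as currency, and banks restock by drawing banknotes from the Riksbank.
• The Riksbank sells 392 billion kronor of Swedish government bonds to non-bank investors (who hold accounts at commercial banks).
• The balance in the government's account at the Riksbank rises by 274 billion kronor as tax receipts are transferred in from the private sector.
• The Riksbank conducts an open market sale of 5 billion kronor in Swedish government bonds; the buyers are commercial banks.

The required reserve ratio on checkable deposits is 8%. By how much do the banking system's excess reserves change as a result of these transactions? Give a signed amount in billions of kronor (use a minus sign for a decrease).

-837.6 billion

Government spending 235 billion kronor: reserves +235B, deposits +235B.
Currency withdrawal 474 billion kronor: reserves −474B, deposits −474B.
Asset sale (to non-banks) 392 billion kronor: reserves −392B, deposits −392B.
Government account inflow 274 billion kronor: reserves −274B, deposits −274B.
OMO sale (to banks) 5 billion kronor: reserves −5B, deposits 0.
Totals: Δreserves = −910B, Δdeposits = −905B.
Δrequired reserves = 8% × −905B = −72.4B.
Δexcess reserves = Δreserves − Δrequired = −910B − (−72.4B) = -837.6 billion.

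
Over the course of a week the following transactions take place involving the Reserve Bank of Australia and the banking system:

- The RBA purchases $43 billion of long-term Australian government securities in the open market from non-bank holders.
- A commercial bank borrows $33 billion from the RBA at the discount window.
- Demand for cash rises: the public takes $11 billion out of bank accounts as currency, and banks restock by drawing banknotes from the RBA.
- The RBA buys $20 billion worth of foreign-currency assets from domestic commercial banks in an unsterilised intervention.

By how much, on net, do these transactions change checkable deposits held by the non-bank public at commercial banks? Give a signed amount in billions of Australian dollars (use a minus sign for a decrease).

RBA balance sheet:
  Assets:      Securities +$43B, Loans to banks +$33B, Foreign assets +$20B
  Liabilities: Bank reserves +$85B, Currency in circulation +$11B
Commercial banking system:
  Assets:      Reserves at CB +$85B, Foreign assets −$20B
  Liabilities: Checkable deposits +$32B, Borrowings from CB +$33B
So the change in checkable deposits held by the non-bank public at commercial banks is +$32 billion.

+$32 billion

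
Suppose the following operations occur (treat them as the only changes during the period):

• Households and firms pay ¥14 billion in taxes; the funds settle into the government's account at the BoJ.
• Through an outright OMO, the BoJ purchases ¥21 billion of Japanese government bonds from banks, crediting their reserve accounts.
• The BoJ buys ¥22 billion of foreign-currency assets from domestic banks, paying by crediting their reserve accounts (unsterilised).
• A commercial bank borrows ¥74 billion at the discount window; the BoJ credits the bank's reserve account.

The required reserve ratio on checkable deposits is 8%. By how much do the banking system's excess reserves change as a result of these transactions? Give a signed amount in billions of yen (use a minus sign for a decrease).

Government account inflow ¥14 billion: reserves −¥14B, deposits −¥14B.
OMO purchase (from banks) ¥21 billion: reserves +¥21B, deposits 0.
FX purchase ¥22 billion: reserves +¥22B, deposits 0.
Discount-window loan ¥74 billion: reserves +¥74B, deposits 0.
Totals: Δreserves = +¥103B, Δdeposits = −¥14B.
Δrequired reserves = 8% × −¥14B = −¥1.12B.
Δexcess reserves = Δreserves − Δrequired = +¥103B − (−¥1.12B) = +¥104.12 billion.

+¥104.12 billion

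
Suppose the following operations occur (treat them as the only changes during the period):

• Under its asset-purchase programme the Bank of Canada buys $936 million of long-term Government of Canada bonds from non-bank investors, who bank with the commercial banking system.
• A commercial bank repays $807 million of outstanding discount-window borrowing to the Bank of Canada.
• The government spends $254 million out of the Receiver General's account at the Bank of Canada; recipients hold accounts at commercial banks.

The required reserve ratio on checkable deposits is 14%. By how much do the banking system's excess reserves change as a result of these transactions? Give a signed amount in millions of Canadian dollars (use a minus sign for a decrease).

+$216.4 million

Asset purchase (from non-banks) $936 million: reserves +$936M, deposits +$936M.
Discount-window repayment $807 million: reserves −$807M, deposits 0.
Government spending $254 million: reserves +$254M, deposits +$254M.
Totals: Δreserves = +$383M, Δdeposits = +$1190M.
Δrequired reserves = 14% × +$1190M = +$166.6M.
Δexcess reserves = Δreserves − Δrequired = +$383M − (+$166.6M) = +$216.4 million.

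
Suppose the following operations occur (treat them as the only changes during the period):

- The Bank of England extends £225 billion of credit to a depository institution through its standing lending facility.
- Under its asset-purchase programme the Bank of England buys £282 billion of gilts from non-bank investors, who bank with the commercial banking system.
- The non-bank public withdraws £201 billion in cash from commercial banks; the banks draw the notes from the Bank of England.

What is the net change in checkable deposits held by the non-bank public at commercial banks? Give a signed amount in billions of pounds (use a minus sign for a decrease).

+£81 billion

Bank of England balance sheet:
  Assets:      Securities +£282B, Loans to banks +£225B
  Liabilities: Bank reserves +£306B, Currency in circulation +£201B
Commercial banking system:
  Assets:      Reserves at CB +£306B
  Liabilities: Checkable deposits +£81B, Borrowings from CB +£225B
So the change in checkable deposits held by the non-bank public at commercial banks is +£81 billion.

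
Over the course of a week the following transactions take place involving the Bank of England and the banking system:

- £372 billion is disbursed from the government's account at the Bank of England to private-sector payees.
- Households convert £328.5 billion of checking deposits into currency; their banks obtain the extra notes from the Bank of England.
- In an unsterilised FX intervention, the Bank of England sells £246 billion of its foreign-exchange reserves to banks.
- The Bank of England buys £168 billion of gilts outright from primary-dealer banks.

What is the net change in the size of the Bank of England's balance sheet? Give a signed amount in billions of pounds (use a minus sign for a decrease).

-£78 billion

Bank of England balance sheet:
  Assets:      Securities +£168B, Foreign assets −£246B
  Liabilities: Bank reserves −£34.5B, Currency in circulation +£328.5B, Government deposits −£372B
Change in total Bank of England assets = -£78 billion.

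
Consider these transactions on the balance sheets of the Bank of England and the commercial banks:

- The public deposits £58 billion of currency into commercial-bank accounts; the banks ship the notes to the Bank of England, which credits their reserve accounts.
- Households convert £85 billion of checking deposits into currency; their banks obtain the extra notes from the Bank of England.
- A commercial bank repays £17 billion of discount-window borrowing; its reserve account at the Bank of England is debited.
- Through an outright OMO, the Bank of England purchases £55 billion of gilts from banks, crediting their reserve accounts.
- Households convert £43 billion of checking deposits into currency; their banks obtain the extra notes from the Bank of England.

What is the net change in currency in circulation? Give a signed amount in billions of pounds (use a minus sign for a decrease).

+£70 billion

Currency deposit £58 billion: notes return to the central bank → −£58B.
Currency withdrawal £85 billion: notes leave the central bank → +£85B.
Discount-window repayment £17 billion: no currency enters or leaves circulation → 0.
OMO purchase (from banks) £55 billion: no currency enters or leaves circulation → 0.
Currency withdrawal £43 billion: notes leave the central bank → +£43B.
Net: −58 + 85 + 0 + 0 + 43 = +£70 billion.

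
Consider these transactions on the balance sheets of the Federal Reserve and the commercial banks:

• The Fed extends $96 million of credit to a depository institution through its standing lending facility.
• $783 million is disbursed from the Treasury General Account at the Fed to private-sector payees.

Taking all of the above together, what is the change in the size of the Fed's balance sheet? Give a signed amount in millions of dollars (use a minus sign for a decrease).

+$96 million

Discount-window loan $96 million: a Fed asset is acquired → +$96M.
Government spending $783 million: only the composition of liabilities changes → 0.
Net: 96 + 0 = +$96 million.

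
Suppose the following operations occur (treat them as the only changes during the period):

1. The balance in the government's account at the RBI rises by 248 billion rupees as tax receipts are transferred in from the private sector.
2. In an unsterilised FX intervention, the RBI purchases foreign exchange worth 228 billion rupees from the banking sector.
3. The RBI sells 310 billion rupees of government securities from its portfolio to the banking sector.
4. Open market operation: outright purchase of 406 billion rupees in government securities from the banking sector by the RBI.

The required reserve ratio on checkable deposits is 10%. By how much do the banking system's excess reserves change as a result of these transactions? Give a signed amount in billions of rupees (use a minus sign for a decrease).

Government account inflow 248 billion rupees: reserves −248B, deposits −248B.
FX purchase 228 billion rupees: reserves +228B, deposits 0.
OMO sale (to banks) 310 billion rupees: reserves −310B, deposits 0.
OMO purchase (from banks) 406 billion rupees: reserves +406B, deposits 0.
Totals: Δreserves = +76B, Δdeposits = −248B.
Δrequired reserves = 10% × −248B = −24.8B.
Δexcess reserves = Δreserves − Δrequired = +76B − (−24.8B) = +100.8 billion.

+100.8 billion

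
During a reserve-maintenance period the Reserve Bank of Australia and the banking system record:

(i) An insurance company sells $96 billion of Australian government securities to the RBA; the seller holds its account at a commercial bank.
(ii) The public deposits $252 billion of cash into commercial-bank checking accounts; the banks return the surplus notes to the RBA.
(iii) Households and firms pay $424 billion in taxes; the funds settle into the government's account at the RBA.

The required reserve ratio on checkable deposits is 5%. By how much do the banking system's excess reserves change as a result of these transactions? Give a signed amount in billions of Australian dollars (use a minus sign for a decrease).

-$72.2 billion

Asset purchase (from non-banks) $96 billion: reserves +$96B, deposits +$96B.
Currency deposit $252 billion: reserves +$252B, deposits +$252B.
Government account inflow $424 billion: reserves −$424B, deposits −$424B.
Totals: Δreserves = −$76B, Δdeposits = −$76B.
Δrequired reserves = 5% × −$76B = −$3.8B.
Δexcess reserves = Δreserves − Δrequired = −$76B − (−$3.8B) = -$72.2 billion.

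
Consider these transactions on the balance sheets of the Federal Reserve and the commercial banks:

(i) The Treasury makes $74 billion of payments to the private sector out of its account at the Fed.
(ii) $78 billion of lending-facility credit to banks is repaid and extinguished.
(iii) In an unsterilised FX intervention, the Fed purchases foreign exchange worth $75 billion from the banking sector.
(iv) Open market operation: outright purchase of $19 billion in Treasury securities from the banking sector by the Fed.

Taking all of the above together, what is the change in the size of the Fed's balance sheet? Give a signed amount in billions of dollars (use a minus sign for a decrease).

Government spending $74 billion: only the composition of liabilities changes → 0.
Discount-window repayment $78 billion: a Fed asset is shed → −$78B.
FX purchase $75 billion: a Fed asset is acquired → +$75B.
OMO purchase (from banks) $19 billion: a Fed asset is acquired → +$19B.
Net: 0 − 78 + 75 + 19 = +$16 billion.

+$16 billion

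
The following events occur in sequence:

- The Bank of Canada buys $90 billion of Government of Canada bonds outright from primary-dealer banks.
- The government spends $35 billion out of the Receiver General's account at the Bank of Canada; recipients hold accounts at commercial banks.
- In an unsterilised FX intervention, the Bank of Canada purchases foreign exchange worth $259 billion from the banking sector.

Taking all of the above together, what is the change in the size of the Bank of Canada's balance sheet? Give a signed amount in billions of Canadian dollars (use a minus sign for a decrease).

OMO purchase (from banks) $90 billion: a Bank of Canada asset is acquired → +$90B.
Government spending $35 billion: only the composition of liabilities changes → 0.
FX purchase $259 billion: a Bank of Canada asset is acquired → +$259B.
Net: 90 + 0 + 259 = +$349 billion.

+$349 billion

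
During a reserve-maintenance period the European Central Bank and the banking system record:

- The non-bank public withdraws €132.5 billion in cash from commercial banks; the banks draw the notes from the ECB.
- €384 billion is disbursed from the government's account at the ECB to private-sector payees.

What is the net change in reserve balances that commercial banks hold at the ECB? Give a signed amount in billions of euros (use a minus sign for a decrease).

ECB balance sheet:
  Assets:      no change
  Liabilities: Bank reserves +€251.5B, Currency in circulation +€132.5B, Government deposits −€384B
So the change in reserve balances that commercial banks hold at the ECB is +€251.5 billion.

+€251.5 billion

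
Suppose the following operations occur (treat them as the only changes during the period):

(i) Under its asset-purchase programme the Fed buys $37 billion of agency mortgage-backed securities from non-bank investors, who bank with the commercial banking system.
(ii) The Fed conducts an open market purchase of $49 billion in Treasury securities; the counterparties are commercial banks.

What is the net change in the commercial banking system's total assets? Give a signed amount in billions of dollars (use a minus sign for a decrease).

Fed balance sheet:
  Assets:      Securities +$86B
  Liabilities: Bank reserves +$86B
Commercial banking system:
  Assets:      Reserves at CB +$86B, Securities −$49B
  Liabilities: Checkable deposits +$37B
Change in total bank assets = +$37 billion.

+$37 billion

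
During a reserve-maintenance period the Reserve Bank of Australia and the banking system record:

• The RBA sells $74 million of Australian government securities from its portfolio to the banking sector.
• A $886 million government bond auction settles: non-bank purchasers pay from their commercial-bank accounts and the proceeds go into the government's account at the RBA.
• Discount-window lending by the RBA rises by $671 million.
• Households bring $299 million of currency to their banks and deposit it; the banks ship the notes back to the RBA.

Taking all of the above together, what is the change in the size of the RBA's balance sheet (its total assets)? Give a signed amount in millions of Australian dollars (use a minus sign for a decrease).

+$597 million

OMO sale (to banks) $74 million: an RBA asset is shed → −$74M.
Government account inflow $886 million: only the composition of liabilities changes → 0.
Discount-window loan $671 million: an RBA asset is acquired → +$671M.
Currency deposit $299 million: only the composition of liabilities changes → 0.
Net: −74 + 0 + 671 + 0 = +$597 million.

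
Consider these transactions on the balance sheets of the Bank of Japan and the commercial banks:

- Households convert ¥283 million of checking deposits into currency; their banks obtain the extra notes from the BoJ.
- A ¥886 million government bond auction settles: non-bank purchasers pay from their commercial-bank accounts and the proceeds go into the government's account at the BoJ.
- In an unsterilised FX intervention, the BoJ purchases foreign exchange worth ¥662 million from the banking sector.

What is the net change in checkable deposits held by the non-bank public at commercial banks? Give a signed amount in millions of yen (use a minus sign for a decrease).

Currency withdrawal ¥283 million: non-bank counterparties' bank balances fall → −¥283M.
Government account inflow ¥886 million: non-bank counterparties' bank balances fall → −¥886M.
FX purchase ¥662 million: the counterparty is a bank, so public deposits are unchanged → 0.
Net: −283 − 886 + 0 = -¥1169 million.

-¥1169 million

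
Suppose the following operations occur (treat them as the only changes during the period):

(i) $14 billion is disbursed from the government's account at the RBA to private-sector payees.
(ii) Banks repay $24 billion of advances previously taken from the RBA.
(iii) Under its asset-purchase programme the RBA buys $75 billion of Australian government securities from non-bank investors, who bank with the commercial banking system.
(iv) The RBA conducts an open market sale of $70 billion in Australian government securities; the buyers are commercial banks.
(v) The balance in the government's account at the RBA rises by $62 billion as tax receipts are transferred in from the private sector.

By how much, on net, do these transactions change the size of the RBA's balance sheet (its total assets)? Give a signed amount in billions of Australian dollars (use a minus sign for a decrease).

-$19 billion

RBA balance sheet:
  Assets:      Securities +$5B, Loans to banks −$24B
  Liabilities: Bank reserves −$67B, Government deposits +$48B
Change in total RBA assets = -$19 billion.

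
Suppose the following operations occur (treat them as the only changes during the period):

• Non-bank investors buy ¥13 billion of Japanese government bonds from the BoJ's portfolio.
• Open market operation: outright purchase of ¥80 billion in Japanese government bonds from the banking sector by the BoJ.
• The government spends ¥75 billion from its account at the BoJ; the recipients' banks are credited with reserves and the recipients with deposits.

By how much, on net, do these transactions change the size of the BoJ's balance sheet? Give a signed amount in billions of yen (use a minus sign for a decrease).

Asset sale (to non-banks) ¥13 billion: a BoJ asset is shed → −¥13B.
OMO purchase (from banks) ¥80 billion: a BoJ asset is acquired → +¥80B.
Government spending ¥75 billion: only the composition of liabilities changes → 0.
Net: −13 + 80 + 0 = +¥67 billion.

+¥67 billion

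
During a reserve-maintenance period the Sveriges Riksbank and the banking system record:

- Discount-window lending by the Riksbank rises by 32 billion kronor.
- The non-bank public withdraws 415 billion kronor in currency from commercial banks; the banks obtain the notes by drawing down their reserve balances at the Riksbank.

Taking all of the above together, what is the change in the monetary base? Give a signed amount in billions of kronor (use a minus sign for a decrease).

+32 billion

Discount-window loan 32 billion kronor: Riksbank balance sheet expands → +32B.
Currency withdrawal 415 billion kronor: just a shift between currency and reserves — both are base money → 0.
Net: 32 + 0 = +32 billion.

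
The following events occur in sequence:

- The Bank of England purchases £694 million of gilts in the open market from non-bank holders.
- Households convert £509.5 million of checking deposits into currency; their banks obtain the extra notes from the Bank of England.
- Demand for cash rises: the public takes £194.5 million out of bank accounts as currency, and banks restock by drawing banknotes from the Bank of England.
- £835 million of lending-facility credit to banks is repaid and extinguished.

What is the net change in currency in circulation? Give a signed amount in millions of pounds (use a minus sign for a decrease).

Asset purchase (from non-banks) £694 million: no currency enters or leaves circulation → 0.
Currency withdrawal £509.5 million: notes leave the central bank → +£509.5M.
Currency withdrawal £194.5 million: notes leave the central bank → +£194.5M.
Discount-window repayment £835 million: no currency enters or leaves circulation → 0.
Net: 0 + 509.5 + 194.5 + 0 = +£704 million.

+£704 million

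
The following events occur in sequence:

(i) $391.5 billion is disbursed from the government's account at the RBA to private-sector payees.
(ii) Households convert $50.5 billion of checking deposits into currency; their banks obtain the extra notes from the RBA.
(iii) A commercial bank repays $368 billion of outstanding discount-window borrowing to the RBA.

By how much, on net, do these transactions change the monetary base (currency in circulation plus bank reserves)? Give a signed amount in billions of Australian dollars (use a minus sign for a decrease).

+$23.5 billion

Government spending $391.5 billion: a non-base liability converts back to reserves → +$391.5B.
Currency withdrawal $50.5 billion: just a shift between currency and reserves — both are base money → 0.
Discount-window repayment $368 billion: RBA balance sheet contracts → −$368B.
Net: 391.5 + 0 − 368 = +$23.5 billion.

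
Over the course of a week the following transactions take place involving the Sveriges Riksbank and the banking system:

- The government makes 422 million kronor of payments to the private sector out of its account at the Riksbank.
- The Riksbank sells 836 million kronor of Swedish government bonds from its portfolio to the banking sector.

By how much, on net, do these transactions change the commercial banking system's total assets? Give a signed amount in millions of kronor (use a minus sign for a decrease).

Riksbank balance sheet:
  Assets:      Securities −836M
  Liabilities: Bank reserves −414M, Government deposits −422M
Commercial banking system:
  Assets:      Reserves at CB −414M, Securities +836M
  Liabilities: Checkable deposits +422M
Change in total bank assets = +422 million.

+422 million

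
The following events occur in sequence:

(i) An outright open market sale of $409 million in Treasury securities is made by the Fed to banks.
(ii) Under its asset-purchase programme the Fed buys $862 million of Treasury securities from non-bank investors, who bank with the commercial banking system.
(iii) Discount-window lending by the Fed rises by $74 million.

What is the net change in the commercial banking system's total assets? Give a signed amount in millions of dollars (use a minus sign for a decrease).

Fed balance sheet:
  Assets:      Securities +$453M, Loans to banks +$74M
  Liabilities: Bank reserves +$527M
Commercial banking system:
  Assets:      Reserves at CB +$527M, Securities +$409M
  Liabilities: Checkable deposits +$862M, Borrowings from CB +$74M
Change in total bank assets = +$936 million.

+$936 million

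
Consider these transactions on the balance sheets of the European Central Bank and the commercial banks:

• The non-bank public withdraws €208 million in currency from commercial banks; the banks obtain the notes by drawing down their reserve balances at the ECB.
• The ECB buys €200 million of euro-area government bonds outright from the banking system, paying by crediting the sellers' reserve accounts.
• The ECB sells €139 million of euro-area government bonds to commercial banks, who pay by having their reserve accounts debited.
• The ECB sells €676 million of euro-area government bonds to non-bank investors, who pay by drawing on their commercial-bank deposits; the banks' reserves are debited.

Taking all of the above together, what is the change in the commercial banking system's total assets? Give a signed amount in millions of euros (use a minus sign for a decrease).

ECB balance sheet:
  Assets:      Securities −€615M
  Liabilities: Bank reserves −€823M, Currency in circulation +€208M
Commercial banking system:
  Assets:      Reserves at CB −€823M, Securities −€61M
  Liabilities: Checkable deposits −€884M
Change in total bank assets = -€884 million.

-€884 million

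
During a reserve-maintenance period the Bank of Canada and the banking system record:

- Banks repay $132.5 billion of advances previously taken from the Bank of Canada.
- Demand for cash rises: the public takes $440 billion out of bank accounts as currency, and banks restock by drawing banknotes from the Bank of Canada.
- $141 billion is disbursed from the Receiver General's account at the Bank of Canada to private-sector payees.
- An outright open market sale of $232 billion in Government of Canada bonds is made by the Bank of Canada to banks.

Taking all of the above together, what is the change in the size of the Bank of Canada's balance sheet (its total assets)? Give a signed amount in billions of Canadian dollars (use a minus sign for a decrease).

-$364.5 billion

Bank of Canada balance sheet:
  Assets:      Securities −$232B, Loans to banks −$132.5B
  Liabilities: Bank reserves −$663.5B, Currency in circulation +$440B, Government deposits −$141B
Change in total Bank of Canada assets = -$364.5 billion.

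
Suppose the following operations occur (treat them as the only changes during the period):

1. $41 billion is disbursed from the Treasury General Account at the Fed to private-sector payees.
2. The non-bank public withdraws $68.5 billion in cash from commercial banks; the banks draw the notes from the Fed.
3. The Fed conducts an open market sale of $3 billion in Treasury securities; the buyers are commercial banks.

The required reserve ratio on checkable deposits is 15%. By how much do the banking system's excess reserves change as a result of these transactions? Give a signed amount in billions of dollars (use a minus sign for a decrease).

Government spending $41 billion: reserves +$41B, deposits +$41B.
Currency withdrawal $68.5 billion: reserves −$68.5B, deposits −$68.5B.
OMO sale (to banks) $3 billion: reserves −$3B, deposits 0.
Totals: Δreserves = −$30.5B, Δdeposits = −$27.5B.
Δrequired reserves = 15% × −$27.5B = −$4.125B.
Δexcess reserves = Δreserves − Δrequired = −$30.5B − (−$4.125B) = -$26.375 billion.

-$26.375 billion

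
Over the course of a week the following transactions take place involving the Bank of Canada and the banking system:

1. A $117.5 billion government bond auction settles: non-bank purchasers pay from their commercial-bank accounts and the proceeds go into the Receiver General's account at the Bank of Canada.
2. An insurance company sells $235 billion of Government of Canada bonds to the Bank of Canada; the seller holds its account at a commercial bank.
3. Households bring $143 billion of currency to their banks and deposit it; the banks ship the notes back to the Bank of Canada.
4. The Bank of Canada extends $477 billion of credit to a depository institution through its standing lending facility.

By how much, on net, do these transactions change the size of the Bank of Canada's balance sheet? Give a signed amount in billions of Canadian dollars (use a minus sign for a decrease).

Bank of Canada balance sheet:
  Assets:      Securities +$235B, Loans to banks +$477B
  Liabilities: Bank reserves +$737.5B, Currency in circulation −$143B, Government deposits +$117.5B
Commercial banking system:
  Assets:      Reserves at CB +$737.5B
  Liabilities: Checkable deposits +$260.5B, Borrowings from CB +$477B
Change in total Bank of Canada assets = +$712 billion.

+$712 billion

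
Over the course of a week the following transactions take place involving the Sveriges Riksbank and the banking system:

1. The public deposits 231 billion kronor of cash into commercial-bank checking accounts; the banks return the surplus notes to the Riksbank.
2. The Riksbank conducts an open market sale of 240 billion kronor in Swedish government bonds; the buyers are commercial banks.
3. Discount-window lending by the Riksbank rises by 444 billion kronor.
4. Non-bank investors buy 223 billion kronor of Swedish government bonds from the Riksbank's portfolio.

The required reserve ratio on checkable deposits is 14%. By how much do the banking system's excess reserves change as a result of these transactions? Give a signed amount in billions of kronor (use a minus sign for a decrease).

+210.88 billion

Currency deposit 231 billion kronor: reserves +231B, deposits +231B.
OMO sale (to banks) 240 billion kronor: reserves −240B, deposits 0.
Discount-window loan 444 billion kronor: reserves +444B, deposits 0.
Asset sale (to non-banks) 223 billion kronor: reserves −223B, deposits −223B.
Totals: Δreserves = +212B, Δdeposits = +8B.
Δrequired reserves = 14% × +8B = +1.12B.
Δexcess reserves = Δreserves − Δrequired = +212B − (+1.12B) = +210.88 billion.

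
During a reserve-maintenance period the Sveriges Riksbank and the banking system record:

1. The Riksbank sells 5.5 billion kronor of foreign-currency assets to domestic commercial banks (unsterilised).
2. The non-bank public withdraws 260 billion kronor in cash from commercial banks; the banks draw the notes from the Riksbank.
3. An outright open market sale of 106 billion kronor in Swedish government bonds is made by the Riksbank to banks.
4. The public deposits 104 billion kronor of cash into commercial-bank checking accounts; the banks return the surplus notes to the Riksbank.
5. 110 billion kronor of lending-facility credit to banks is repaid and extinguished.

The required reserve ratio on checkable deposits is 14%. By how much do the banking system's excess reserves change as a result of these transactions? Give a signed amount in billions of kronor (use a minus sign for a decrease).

FX sale 5.5 billion kronor: reserves −5.5B, deposits 0.
Currency withdrawal 260 billion kronor: reserves −260B, deposits −260B.
OMO sale (to banks) 106 billion kronor: reserves −106B, deposits 0.
Currency deposit 104 billion kronor: reserves +104B, deposits +104B.
Discount-window repayment 110 billion kronor: reserves −110B, deposits 0.
Totals: Δreserves = −377.5B, Δdeposits = −156B.
Δrequired reserves = 14% × −156B = −21.84B.
Δexcess reserves = Δreserves − Δrequired = −377.5B − (−21.84B) = -355.66 billion.

-355.66 billion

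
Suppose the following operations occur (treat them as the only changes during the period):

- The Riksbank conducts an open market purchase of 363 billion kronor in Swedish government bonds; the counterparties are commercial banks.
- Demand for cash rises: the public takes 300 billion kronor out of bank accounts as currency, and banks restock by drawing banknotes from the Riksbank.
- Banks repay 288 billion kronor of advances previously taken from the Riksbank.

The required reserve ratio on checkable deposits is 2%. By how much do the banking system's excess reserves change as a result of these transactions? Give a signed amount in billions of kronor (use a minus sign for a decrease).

-219 billion

OMO purchase (from banks) 363 billion kronor: reserves +363B, deposits 0.
Currency withdrawal 300 billion kronor: reserves −300B, deposits −300B.
Discount-window repayment 288 billion kronor: reserves −288B, deposits 0.
Totals: Δreserves = −225B, Δdeposits = −300B.
Δrequired reserves = 2% × −300B = −6B.
Δexcess reserves = Δreserves − Δrequired = −225B − (−6B) = -219 billion.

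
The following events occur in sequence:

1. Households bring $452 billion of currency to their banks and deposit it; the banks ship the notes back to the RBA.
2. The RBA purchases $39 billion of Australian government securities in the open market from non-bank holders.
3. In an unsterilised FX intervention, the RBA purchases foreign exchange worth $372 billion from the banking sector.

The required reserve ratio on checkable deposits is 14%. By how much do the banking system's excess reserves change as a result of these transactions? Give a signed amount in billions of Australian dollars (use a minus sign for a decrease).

Currency deposit $452 billion: reserves +$452B, deposits +$452B.
Asset purchase (from non-banks) $39 billion: reserves +$39B, deposits +$39B.
FX purchase $372 billion: reserves +$372B, deposits 0.
Totals: Δreserves = +$863B, Δdeposits = +$491B.
Δrequired reserves = 14% × +$491B = +$68.74B.
Δexcess reserves = Δreserves − Δrequired = +$863B − (+$68.74B) = +$794.26 billion.

+$794.26 billion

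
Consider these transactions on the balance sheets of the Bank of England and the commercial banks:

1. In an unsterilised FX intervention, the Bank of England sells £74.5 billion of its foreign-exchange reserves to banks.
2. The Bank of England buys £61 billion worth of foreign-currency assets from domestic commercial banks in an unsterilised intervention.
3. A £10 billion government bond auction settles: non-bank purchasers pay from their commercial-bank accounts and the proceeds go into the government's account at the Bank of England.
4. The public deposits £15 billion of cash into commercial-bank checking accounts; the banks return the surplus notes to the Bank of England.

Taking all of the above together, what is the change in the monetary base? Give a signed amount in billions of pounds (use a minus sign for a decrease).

-£23.5 billion

Bank of England balance sheet:
  Assets:      Foreign assets −£13.5B
  Liabilities: Bank reserves −£8.5B, Currency in circulation −£15B, Government deposits +£10B
Commercial banking system:
  Assets:      Reserves at CB −£8.5B, Foreign assets +£13.5B
  Liabilities: Checkable deposits +£5B
Monetary base = currency + reserves: −£15B + (−£8.5B) = -£23.5 billion.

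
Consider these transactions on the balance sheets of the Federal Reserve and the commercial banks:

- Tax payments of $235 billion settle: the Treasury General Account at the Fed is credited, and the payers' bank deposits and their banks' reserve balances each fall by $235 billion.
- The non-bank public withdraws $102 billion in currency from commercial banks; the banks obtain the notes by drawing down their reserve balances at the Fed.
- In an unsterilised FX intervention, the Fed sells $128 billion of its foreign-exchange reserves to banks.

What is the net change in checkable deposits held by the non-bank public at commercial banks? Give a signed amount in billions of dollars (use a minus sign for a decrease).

Government account inflow $235 billion: non-bank counterparties' bank balances fall → −$235B.
Currency withdrawal $102 billion: non-bank counterparties' bank balances fall → −$102B.
FX sale $128 billion: the counterparty is a bank, so public deposits are unchanged → 0.
Net: −235 − 102 + 0 = -$337 billion.

-$337 billion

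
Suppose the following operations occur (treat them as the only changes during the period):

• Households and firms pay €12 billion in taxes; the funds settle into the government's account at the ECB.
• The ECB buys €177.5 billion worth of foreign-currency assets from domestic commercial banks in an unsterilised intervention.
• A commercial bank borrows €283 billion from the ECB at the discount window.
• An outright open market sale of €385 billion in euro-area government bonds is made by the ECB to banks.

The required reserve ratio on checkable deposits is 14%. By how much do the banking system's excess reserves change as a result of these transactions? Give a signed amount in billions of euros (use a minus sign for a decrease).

+€65.18 billion

Government account inflow €12 billion: reserves −€12B, deposits −€12B.
FX purchase €177.5 billion: reserves +€177.5B, deposits 0.
Discount-window loan €283 billion: reserves +€283B, deposits 0.
OMO sale (to banks) €385 billion: reserves −€385B, deposits 0.
Totals: Δreserves = +€63.5B, Δdeposits = −€12B.
Δrequired reserves = 14% × −€12B = −€1.68B.
Δexcess reserves = Δreserves − Δrequired = +€63.5B − (−€1.68B) = +€65.18 billion.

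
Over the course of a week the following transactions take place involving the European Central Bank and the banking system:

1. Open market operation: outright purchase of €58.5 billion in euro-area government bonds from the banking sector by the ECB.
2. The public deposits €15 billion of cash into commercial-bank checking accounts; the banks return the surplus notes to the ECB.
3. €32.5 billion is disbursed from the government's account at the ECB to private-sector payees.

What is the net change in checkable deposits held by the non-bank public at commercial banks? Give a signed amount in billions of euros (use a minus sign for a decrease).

+€47.5 billion

ECB balance sheet:
  Assets:      Securities +€58.5B
  Liabilities: Bank reserves +€106B, Currency in circulation −€15B, Government deposits −€32.5B
Commercial banking system:
  Assets:      Reserves at CB +€106B, Securities −€58.5B
  Liabilities: Checkable deposits +€47.5B
So the change in checkable deposits held by the non-bank public at commercial banks is +€47.5 billion.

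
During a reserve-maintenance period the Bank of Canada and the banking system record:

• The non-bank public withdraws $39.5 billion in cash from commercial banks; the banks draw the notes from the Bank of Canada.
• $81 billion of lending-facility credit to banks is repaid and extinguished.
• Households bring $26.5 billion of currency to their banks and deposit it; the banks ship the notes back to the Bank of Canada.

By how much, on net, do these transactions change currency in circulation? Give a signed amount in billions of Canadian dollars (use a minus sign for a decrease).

+$13 billion

Currency withdrawal $39.5 billion: notes leave the central bank → +$39.5B.
Discount-window repayment $81 billion: no currency enters or leaves circulation → 0.
Currency deposit $26.5 billion: notes return to the central bank → −$26.5B.
Net: 39.5 + 0 − 26.5 = +$13 billion.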